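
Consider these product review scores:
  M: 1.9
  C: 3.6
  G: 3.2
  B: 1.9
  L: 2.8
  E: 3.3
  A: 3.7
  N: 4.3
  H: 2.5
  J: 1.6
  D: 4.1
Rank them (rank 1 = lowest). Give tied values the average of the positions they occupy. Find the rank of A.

Sorted (ascending): 1.6, 1.9, 1.9, 2.5, 2.8, 3.2, 3.3, 3.6, 3.7, 4.1, 4.3
The 2 values of 1.9 occupy positions 2–3 → average rank (2+3)/2 = 2.5.
A has value 3.7 → rank 9.

9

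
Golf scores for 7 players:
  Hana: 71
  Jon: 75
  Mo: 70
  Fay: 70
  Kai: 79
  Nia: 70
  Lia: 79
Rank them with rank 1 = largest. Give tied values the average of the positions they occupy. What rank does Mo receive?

Sorted (descending): 79, 79, 75, 71, 70, 70, 70
The 2 values of 79 occupy positions 1–2 → average rank (1+2)/2 = 1.5.
The 3 values of 70 occupy positions 5–7 → average rank 6.
Mo has value 70 → rank 6.

6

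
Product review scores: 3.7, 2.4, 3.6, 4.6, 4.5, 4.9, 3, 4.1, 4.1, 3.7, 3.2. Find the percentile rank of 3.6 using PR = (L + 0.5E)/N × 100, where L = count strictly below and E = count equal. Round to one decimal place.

N = 11.
Strictly below 3.6: 3. Equal to 3.6: 1.
PR = (3 + 0.5·1)/11 × 100 = 31.8

31.8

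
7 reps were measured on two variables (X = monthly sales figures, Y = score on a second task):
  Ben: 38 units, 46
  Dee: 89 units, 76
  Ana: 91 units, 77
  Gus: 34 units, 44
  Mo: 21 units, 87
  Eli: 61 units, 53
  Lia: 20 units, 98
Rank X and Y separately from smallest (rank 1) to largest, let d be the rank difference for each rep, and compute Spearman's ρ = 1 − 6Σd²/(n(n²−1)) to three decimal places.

Ranks of variable 1: 4, 6, 7, 3, 2, 5, 1
Ranks of variable 2: 2, 4, 5, 1, 6, 3, 7
d = r₁ − r₂: 2, 2, 2, 2, -4, 2, -6
d²: 4, 4, 4, 4, 16, 4, 36; Σd² = 72
ρ = 1 − 6·72/(7·48) = 1 − 432/336 = -0.286

-0.286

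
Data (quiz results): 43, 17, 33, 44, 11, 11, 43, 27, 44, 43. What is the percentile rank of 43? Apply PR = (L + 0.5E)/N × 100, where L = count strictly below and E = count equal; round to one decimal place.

N = 10.
Strictly below 43: 5. Equal to 43: 3.
PR = (5 + 0.5·3)/10 × 100 = 65.0

65.0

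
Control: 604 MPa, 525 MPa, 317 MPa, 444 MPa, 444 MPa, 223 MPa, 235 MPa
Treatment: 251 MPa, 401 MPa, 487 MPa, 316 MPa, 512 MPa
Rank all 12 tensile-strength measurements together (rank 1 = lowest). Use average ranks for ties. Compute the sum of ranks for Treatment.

32

Sorted (ascending): 223, 235, 251, 316, 317, 401, 444, 444, 487, 512, 525, 604
The 2 values of 444 occupy positions 7–8 → average rank (7+8)/2 = 7.5.
Treatment values → pooled ranks: 251→3, 401→6, 487→9, 316→4, 512→10
Rank sum = 3 + 6 + 9 + 4 + 10 = 32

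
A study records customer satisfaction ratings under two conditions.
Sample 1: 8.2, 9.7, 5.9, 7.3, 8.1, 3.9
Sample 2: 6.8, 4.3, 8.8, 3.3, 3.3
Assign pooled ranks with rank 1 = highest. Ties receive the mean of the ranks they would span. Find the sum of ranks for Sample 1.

Sorted (descending): 9.7, 8.8, 8.2, 8.1, 7.3, 6.8, 5.9, 4.3, 3.9, 3.3, 3.3
The 2 values of 3.3 occupy positions 10–11 → average rank (10+11)/2 = 10.5.
Sample 1 values → pooled ranks: 8.2→3, 9.7→1, 5.9→7, 7.3→5, 8.1→4, 3.9→9
Rank sum = 3 + 1 + 7 + 5 + 4 + 9 = 29

29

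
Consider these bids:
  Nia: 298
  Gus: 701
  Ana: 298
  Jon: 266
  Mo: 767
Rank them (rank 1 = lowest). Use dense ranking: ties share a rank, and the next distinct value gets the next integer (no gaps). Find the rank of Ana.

Sorted (ascending): 266, 298, 298, 701, 767
The 2 values of 298 share dense rank 2.
Remaining distinct values take the next consecutive integers.
Ana has value 298 → rank 2.

2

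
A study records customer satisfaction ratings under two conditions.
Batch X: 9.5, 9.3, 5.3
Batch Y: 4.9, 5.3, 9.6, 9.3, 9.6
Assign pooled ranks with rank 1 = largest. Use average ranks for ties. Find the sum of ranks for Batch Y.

Sorted (descending): 9.6, 9.6, 9.5, 9.3, 9.3, 5.3, 5.3, 4.9
The 2 values of 9.6 occupy positions 1–2 → average rank (1+2)/2 = 1.5.
The 2 values of 9.3 occupy positions 4–5 → average rank (4+5)/2 = 4.5.
The 2 values of 5.3 occupy positions 6–7 → average rank (6+7)/2 = 6.5.
Batch Y values → pooled ranks: 4.9→8, 5.3→6.5, 9.6→1.5, 9.3→4.5, 9.6→1.5
Rank sum = 8 + 6.5 + 1.5 + 4.5 + 1.5 = 22

22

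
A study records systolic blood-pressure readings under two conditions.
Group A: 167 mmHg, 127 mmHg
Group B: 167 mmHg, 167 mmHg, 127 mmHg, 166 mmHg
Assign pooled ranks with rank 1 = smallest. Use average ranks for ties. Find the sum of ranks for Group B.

Sorted (ascending): 127, 127, 166, 167, 167, 167
The 2 values of 127 occupy positions 1–2 → average rank (1+2)/2 = 1.5.
The 3 values of 167 occupy positions 4–6 → average rank 5.
Group B values → pooled ranks: 167→5, 167→5, 127→1.5, 166→3
Rank sum = 5 + 5 + 1.5 + 3 = 14.5

14.5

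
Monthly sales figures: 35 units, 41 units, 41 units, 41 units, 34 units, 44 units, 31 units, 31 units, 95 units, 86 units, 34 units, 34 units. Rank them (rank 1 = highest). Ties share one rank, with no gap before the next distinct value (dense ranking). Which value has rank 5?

Sorted (descending): 95, 86, 44, 41, 41, 41, 35, 34, 34, 34, 31, 31
The 3 values of 41 share dense rank 4.
The 3 values of 34 share dense rank 6.
The 2 values of 31 share dense rank 7.
Remaining distinct values take the next consecutive integers.
Rank 5 → value 35.

35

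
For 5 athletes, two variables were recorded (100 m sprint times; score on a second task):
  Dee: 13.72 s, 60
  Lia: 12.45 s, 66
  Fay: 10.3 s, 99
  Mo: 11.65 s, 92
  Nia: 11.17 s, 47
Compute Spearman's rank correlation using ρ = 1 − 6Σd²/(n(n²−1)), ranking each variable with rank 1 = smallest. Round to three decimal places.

Ranks of variable 1: 5, 4, 1, 3, 2
Ranks of variable 2: 2, 3, 5, 4, 1
d = r₁ − r₂: 3, 1, -4, -1, 1
d²: 9, 1, 16, 1, 1; Σd² = 28
ρ = 1 − 6·28/(5·24) = 1 − 168/120 = -0.400

-0.400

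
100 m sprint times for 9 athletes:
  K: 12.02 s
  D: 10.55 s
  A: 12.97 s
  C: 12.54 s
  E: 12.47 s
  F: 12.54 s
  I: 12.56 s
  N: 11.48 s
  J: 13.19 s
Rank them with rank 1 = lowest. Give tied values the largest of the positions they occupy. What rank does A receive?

Sorted (ascending): 10.55, 11.48, 12.02, 12.47, 12.54, 12.54, 12.56, 12.97, 13.19
The 2 values of 12.54 occupy positions 5–6 → each gets rank 6.
A has value 12.97 s → rank 8.

8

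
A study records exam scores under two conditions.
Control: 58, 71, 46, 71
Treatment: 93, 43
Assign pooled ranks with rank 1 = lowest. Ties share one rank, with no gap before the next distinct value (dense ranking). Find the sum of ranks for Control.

Sorted (ascending): 43, 46, 58, 71, 71, 93
The 2 values of 71 share dense rank 4.
Remaining distinct values take the next consecutive integers.
Control values → pooled ranks: 58→3, 71→4, 46→2, 71→4
Rank sum = 3 + 4 + 2 + 4 = 13

13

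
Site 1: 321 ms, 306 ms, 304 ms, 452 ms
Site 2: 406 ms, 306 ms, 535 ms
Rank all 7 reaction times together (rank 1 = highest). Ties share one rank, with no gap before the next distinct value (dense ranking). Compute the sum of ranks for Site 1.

17

Sorted (descending): 535, 452, 406, 321, 306, 306, 304
The 2 values of 306 share dense rank 5.
Remaining distinct values take the next consecutive integers.
Site 1 values → pooled ranks: 321→4, 306→5, 304→6, 452→2
Rank sum = 4 + 5 + 6 + 2 = 17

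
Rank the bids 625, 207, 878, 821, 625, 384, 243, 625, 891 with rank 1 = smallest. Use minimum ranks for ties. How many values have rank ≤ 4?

Sorted (ascending): 207, 243, 384, 625, 625, 625, 821, 878, 891
The 3 values of 625 occupy positions 4–6 → each gets rank 4.
Ranks ≤ 4: {1, 2, 3, 4, 4, 4} → 6 values.

6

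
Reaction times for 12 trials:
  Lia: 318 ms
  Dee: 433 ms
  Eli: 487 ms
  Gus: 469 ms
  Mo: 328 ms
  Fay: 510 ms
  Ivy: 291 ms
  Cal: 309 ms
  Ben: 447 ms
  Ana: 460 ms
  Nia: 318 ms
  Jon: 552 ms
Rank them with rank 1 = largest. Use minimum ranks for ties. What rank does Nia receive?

Sorted (descending): 552, 510, 487, 469, 460, 447, 433, 328, 318, 318, 309, 291
The 2 values of 318 occupy positions 9–10 → each gets rank 9.
Nia has value 318 ms → rank 9.

9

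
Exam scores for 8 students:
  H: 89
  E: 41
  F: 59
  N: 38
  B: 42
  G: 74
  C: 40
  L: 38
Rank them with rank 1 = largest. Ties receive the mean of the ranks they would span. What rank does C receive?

Sorted (descending): 89, 74, 59, 42, 41, 40, 38, 38
The 2 values of 38 occupy positions 7–8 → average rank (7+8)/2 = 7.5.
C has value 40 → rank 6.

6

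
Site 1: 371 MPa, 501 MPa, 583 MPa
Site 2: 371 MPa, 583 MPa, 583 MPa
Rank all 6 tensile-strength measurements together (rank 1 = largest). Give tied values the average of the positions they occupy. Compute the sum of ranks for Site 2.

9.5

Sorted (descending): 583, 583, 583, 501, 371, 371
The 3 values of 583 occupy positions 1–3 → average rank 2.
The 2 values of 371 occupy positions 5–6 → average rank (5+6)/2 = 5.5.
Site 2 values → pooled ranks: 371→5.5, 583→2, 583→2
Rank sum = 5.5 + 2 + 2 = 9.5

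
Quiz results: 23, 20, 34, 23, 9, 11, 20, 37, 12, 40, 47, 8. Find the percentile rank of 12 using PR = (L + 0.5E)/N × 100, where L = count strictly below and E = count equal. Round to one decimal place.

N = 12.
Strictly below 12: 3. Equal to 12: 1.
PR = (3 + 0.5·1)/12 × 100 = 29.2

29.2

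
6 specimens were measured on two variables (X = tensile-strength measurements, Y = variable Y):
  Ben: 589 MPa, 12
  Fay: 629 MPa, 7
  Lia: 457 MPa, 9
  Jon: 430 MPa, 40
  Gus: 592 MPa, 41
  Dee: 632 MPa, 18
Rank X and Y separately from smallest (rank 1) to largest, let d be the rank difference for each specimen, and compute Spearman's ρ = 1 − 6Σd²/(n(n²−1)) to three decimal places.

Ranks of variable 1: 3, 5, 2, 1, 4, 6
Ranks of variable 2: 3, 1, 2, 5, 6, 4
d = r₁ − r₂: 0, 4, 0, -4, -2, 2
d²: 0, 16, 0, 16, 4, 4; Σd² = 40
ρ = 1 − 6·40/(6·35) = 1 − 240/210 = -0.143

-0.143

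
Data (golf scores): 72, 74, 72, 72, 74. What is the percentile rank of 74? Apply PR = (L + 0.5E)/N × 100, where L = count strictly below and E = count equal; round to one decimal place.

80.0

N = 5.
Strictly below 74: 3. Equal to 74: 2.
PR = (3 + 0.5·2)/5 × 100 = 80.0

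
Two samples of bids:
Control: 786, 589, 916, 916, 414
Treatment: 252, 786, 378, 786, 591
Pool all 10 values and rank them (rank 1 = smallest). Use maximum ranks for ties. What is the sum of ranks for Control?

35

Sorted (ascending): 252, 378, 414, 589, 591, 786, 786, 786, 916, 916
The 3 values of 786 occupy positions 6–8 → each gets rank 8.
The 2 values of 916 occupy positions 9–10 → each gets rank 10.
Control values → pooled ranks: 786→8, 589→4, 916→10, 916→10, 414→3
Rank sum = 8 + 4 + 10 + 10 + 3 = 35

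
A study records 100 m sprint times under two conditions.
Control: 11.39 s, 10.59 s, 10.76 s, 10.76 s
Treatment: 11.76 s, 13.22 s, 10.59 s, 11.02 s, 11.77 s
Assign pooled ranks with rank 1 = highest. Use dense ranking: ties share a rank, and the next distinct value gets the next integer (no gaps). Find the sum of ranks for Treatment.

Sorted (descending): 13.22, 11.77, 11.76, 11.39, 11.02, 10.76, 10.76, 10.59, 10.59
The 2 values of 10.76 share dense rank 6.
The 2 values of 10.59 share dense rank 7.
Remaining distinct values take the next consecutive integers.
Treatment values → pooled ranks: 11.76→3, 13.22→1, 10.59→7, 11.02→5, 11.77→2
Rank sum = 3 + 1 + 7 + 5 + 2 = 18

18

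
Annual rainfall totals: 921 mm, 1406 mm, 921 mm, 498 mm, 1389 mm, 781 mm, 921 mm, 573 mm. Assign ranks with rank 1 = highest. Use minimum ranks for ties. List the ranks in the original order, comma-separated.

3, 1, 3, 8, 2, 6, 3, 7

Sorted (descending): 1406, 1389, 921, 921, 921, 781, 573, 498
The 3 values of 921 occupy positions 3–5 → each gets rank 3.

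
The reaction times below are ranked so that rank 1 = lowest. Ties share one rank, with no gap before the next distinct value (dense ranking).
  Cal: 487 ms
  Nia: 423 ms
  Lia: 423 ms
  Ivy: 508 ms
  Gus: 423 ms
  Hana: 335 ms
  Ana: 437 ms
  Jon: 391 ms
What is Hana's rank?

Sorted (ascending): 335, 391, 423, 423, 423, 437, 487, 508
The 3 values of 423 share dense rank 3.
Remaining distinct values take the next consecutive integers.
Hana has value 335 ms → rank 1.

1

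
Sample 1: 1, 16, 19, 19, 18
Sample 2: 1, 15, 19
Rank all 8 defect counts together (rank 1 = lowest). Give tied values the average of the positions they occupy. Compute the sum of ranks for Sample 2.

Sorted (ascending): 1, 1, 15, 16, 18, 19, 19, 19
The 2 values of 1 occupy positions 1–2 → average rank (1+2)/2 = 1.5.
The 3 values of 19 occupy positions 6–8 → average rank 7.
Sample 2 values → pooled ranks: 1→1.5, 15→3, 19→7
Rank sum = 1.5 + 3 + 7 = 11.5

11.5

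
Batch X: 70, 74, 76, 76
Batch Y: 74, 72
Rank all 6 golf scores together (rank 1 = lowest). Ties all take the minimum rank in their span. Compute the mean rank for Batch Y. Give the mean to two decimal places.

Sorted (ascending): 70, 72, 74, 74, 76, 76
The 2 values of 74 occupy positions 3–4 → each gets rank 3.
The 2 values of 76 occupy positions 5–6 → each gets rank 5.
Batch Y values → pooled ranks: 74→3, 72→2
Mean rank = (3 + 2) / 2 = 2.50

2.50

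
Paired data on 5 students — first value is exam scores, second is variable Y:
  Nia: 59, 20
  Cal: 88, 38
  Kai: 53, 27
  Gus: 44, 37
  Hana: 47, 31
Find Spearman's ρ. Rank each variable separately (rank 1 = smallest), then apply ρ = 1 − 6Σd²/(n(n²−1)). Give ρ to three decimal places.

0.000

Ranks of variable 1: 4, 5, 3, 1, 2
Ranks of variable 2: 1, 5, 2, 4, 3
d = r₁ − r₂: 3, 0, 1, -3, -1
d²: 9, 0, 1, 9, 1; Σd² = 20
ρ = 1 − 6·20/(5·24) = 1 − 120/120 = 0.000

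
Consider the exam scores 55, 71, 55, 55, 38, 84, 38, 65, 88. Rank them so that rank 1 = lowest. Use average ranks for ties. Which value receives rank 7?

Sorted (ascending): 38, 38, 55, 55, 55, 65, 71, 84, 88
The 2 values of 38 occupy positions 1–2 → average rank (1+2)/2 = 1.5.
The 3 values of 55 occupy positions 3–5 → average rank 4.
Rank 7 → value 71.

71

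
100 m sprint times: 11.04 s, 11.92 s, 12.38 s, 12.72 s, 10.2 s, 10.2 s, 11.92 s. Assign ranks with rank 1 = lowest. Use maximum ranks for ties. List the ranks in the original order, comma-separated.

3, 5, 6, 7, 2, 2, 5

Sorted (ascending): 10.2, 10.2, 11.04, 11.92, 11.92, 12.38, 12.72
The 2 values of 10.2 occupy positions 1–2 → each gets rank 2.
The 2 values of 11.92 occupy positions 4–5 → each gets rank 5.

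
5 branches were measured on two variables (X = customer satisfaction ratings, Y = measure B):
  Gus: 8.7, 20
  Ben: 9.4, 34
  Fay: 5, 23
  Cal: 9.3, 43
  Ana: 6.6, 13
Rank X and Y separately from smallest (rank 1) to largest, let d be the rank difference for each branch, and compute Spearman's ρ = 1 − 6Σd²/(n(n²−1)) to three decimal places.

0.600

Ranks of variable 1: 3, 5, 1, 4, 2
Ranks of variable 2: 2, 4, 3, 5, 1
d = r₁ − r₂: 1, 1, -2, -1, 1
d²: 1, 1, 4, 1, 1; Σd² = 8
ρ = 1 − 6·8/(5·24) = 1 − 48/120 = 0.600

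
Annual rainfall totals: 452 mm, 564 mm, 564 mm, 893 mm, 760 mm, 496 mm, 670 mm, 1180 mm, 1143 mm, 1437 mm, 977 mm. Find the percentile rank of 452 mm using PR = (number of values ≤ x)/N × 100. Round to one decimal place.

N = 11.
Strictly below 452: 0. Equal to 452: 1.
PR = 1/11 × 100 = 9.1

9.1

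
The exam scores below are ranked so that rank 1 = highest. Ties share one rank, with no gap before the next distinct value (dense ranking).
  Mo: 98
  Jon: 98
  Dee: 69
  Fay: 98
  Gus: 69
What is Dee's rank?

Sorted (descending): 98, 98, 98, 69, 69
The 3 values of 98 share dense rank 1.
The 2 values of 69 share dense rank 2.
Dee has value 69 → rank 2.

2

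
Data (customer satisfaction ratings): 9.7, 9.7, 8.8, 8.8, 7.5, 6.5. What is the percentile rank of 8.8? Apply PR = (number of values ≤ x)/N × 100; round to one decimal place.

N = 6.
Strictly below 8.8: 2. Equal to 8.8: 2.
PR = 4/6 × 100 = 66.7

66.7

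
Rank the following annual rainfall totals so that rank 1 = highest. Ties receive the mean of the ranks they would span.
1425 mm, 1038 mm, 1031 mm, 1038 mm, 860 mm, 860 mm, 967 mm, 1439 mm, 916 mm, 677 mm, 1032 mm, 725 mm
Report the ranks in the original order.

Sorted (descending): 1439, 1425, 1038, 1038, 1032, 1031, 967, 916, 860, 860, 725, 677
The 2 values of 1038 occupy positions 3–4 → average rank (3+4)/2 = 3.5.
The 2 values of 860 occupy positions 9–10 → average rank (9+10)/2 = 9.5.

2, 3.5, 6, 3.5, 9.5, 9.5, 7, 1, 8, 12, 5, 11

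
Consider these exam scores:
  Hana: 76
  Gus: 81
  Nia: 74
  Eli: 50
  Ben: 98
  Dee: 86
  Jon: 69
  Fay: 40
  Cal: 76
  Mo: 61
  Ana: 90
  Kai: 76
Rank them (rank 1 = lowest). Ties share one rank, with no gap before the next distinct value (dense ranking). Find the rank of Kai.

Sorted (ascending): 40, 50, 61, 69, 74, 76, 76, 76, 81, 86, 90, 98
The 3 values of 76 share dense rank 6.
Remaining distinct values take the next consecutive integers.
Kai has value 76 → rank 6.

6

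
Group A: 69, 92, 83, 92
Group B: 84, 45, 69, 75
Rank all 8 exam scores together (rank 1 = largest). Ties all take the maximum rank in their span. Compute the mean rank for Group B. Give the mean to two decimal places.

Sorted (descending): 92, 92, 84, 83, 75, 69, 69, 45
The 2 values of 92 occupy positions 1–2 → each gets rank 2.
The 2 values of 69 occupy positions 6–7 → each gets rank 7.
Group B values → pooled ranks: 84→3, 45→8, 69→7, 75→5
Mean rank = (3 + 8 + 7 + 5) / 4 = 5.75

5.75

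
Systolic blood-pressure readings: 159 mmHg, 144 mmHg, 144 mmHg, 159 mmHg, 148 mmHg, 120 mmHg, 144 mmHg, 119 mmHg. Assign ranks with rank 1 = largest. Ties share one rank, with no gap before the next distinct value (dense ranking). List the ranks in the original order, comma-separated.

1, 3, 3, 1, 2, 4, 3, 5

Sorted (descending): 159, 159, 148, 144, 144, 144, 120, 119
The 2 values of 159 share dense rank 1.
The 3 values of 144 share dense rank 3.
Remaining distinct values take the next consecutive integers.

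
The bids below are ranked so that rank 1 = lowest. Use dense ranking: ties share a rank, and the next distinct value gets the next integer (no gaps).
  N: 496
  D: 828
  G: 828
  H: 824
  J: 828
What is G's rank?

Sorted (ascending): 496, 824, 828, 828, 828
The 3 values of 828 share dense rank 3.
Remaining distinct values take the next consecutive integers.
G has value 828 → rank 3.

3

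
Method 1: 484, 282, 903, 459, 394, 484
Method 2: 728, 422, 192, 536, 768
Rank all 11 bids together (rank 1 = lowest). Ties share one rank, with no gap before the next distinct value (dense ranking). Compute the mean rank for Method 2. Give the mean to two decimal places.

Sorted (ascending): 192, 282, 394, 422, 459, 484, 484, 536, 728, 768, 903
The 2 values of 484 share dense rank 6.
Remaining distinct values take the next consecutive integers.
Method 2 values → pooled ranks: 728→8, 422→4, 192→1, 536→7, 768→9
Mean rank = (8 + 4 + 1 + 7 + 9) / 5 = 5.80

5.80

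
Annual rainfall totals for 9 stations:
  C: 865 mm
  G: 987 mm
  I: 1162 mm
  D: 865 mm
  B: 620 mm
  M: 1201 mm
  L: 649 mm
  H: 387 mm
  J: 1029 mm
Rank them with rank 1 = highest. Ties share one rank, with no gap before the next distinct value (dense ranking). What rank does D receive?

Sorted (descending): 1201, 1162, 1029, 987, 865, 865, 649, 620, 387
The 2 values of 865 share dense rank 5.
Remaining distinct values take the next consecutive integers.
D has value 865 mm → rank 5.

5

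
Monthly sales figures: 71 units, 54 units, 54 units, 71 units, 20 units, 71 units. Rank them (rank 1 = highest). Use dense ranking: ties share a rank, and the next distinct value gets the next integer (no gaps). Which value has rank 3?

Sorted (descending): 71, 71, 71, 54, 54, 20
The 3 values of 71 share dense rank 1.
The 2 values of 54 share dense rank 2.
Remaining distinct values take the next consecutive integers.
Rank 3 → value 20.

20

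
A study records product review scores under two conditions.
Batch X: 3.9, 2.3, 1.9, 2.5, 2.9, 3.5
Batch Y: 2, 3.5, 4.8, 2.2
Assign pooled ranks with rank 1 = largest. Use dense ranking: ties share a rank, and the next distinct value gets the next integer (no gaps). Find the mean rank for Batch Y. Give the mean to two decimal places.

Sorted (descending): 4.8, 3.9, 3.5, 3.5, 2.9, 2.5, 2.3, 2.2, 2, 1.9
The 2 values of 3.5 share dense rank 3.
Remaining distinct values take the next consecutive integers.
Batch Y values → pooled ranks: 2→8, 3.5→3, 4.8→1, 2.2→7
Mean rank = (8 + 3 + 1 + 7) / 4 = 4.75

4.75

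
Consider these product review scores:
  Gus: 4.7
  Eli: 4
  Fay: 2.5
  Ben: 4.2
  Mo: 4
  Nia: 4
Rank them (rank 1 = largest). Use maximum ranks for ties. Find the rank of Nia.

5

Sorted (descending): 4.7, 4.2, 4, 4, 4, 2.5
The 3 values of 4 occupy positions 3–5 → each gets rank 5.
Nia has value 4 → rank 5.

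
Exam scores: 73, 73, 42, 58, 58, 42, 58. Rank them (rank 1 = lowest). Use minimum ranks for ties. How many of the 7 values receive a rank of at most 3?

5

Sorted (ascending): 42, 42, 58, 58, 58, 73, 73
The 2 values of 42 occupy positions 1–2 → each gets rank 1.
The 3 values of 58 occupy positions 3–5 → each gets rank 3.
The 2 values of 73 occupy positions 6–7 → each gets rank 6.
Ranks ≤ 3: {1, 1, 3, 3, 3} → 5 values.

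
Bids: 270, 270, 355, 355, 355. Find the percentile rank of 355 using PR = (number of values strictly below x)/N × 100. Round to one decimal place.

N = 5.
Strictly below 355: 2. Equal to 355: 3.
PR = 2/5 × 100 = 40.0

40.0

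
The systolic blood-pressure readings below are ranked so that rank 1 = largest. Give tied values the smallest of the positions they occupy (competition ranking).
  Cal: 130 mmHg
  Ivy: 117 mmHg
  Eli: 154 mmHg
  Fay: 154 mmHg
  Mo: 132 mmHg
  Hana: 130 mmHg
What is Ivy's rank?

6

Sorted (descending): 154, 154, 132, 130, 130, 117
The 2 values of 154 occupy positions 1–2 → each gets rank 1.
The 2 values of 130 occupy positions 4–5 → each gets rank 4.
Ivy has value 117 mmHg → rank 6.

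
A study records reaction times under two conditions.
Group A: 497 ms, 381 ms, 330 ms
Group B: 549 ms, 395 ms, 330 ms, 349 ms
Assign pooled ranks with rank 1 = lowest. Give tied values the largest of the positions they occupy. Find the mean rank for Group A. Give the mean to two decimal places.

4.00

Sorted (ascending): 330, 330, 349, 381, 395, 497, 549
The 2 values of 330 occupy positions 1–2 → each gets rank 2.
Group A values → pooled ranks: 497→6, 381→4, 330→2
Mean rank = (6 + 4 + 2) / 3 = 4.00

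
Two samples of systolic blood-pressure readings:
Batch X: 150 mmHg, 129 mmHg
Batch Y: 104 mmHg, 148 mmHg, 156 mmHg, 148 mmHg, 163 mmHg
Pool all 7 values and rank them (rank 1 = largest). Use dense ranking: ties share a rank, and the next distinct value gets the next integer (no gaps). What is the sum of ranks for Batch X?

Sorted (descending): 163, 156, 150, 148, 148, 129, 104
The 2 values of 148 share dense rank 4.
Remaining distinct values take the next consecutive integers.
Batch X values → pooled ranks: 150→3, 129→5
Rank sum = 3 + 5 = 8

8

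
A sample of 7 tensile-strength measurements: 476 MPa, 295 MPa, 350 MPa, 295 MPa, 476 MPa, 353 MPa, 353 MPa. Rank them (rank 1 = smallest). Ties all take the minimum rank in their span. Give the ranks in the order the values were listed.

6, 1, 3, 1, 6, 4, 4

Sorted (ascending): 295, 295, 350, 353, 353, 476, 476
The 2 values of 295 occupy positions 1–2 → each gets rank 1.
The 2 values of 353 occupy positions 4–5 → each gets rank 4.
The 2 values of 476 occupy positions 6–7 → each gets rank 6.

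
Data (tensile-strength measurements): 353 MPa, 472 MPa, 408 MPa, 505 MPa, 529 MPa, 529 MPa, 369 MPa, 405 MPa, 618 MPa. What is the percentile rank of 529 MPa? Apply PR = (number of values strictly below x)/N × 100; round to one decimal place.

66.7

N = 9.
Strictly below 529: 6. Equal to 529: 2.
PR = 6/9 × 100 = 66.7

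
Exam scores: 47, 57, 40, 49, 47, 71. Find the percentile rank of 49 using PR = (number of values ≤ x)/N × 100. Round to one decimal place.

66.7

N = 6.
Strictly below 49: 3. Equal to 49: 1.
PR = 4/6 × 100 = 66.7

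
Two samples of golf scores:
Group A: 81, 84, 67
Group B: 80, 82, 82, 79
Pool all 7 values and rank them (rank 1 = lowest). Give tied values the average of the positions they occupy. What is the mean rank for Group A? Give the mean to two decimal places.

Sorted (ascending): 67, 79, 80, 81, 82, 82, 84
The 2 values of 82 occupy positions 5–6 → average rank (5+6)/2 = 5.5.
Group A values → pooled ranks: 81→4, 84→7, 67→1
Mean rank = (4 + 7 + 1) / 3 = 4.00

4.00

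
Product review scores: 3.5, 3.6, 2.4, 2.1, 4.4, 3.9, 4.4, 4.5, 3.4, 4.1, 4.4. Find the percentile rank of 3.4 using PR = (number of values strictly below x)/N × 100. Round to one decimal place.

N = 11.
Strictly below 3.4: 2. Equal to 3.4: 1.
PR = 2/11 × 100 = 18.2

18.2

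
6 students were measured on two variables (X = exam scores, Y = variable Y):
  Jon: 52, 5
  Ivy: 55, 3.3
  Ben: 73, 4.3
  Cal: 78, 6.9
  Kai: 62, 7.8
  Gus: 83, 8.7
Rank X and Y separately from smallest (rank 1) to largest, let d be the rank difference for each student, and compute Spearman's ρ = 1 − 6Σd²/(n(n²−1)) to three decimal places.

0.600

Ranks of variable 1: 1, 2, 4, 5, 3, 6
Ranks of variable 2: 3, 1, 2, 4, 5, 6
d = r₁ − r₂: -2, 1, 2, 1, -2, 0
d²: 4, 1, 4, 1, 4, 0; Σd² = 14
ρ = 1 − 6·14/(6·35) = 1 − 84/210 = 0.600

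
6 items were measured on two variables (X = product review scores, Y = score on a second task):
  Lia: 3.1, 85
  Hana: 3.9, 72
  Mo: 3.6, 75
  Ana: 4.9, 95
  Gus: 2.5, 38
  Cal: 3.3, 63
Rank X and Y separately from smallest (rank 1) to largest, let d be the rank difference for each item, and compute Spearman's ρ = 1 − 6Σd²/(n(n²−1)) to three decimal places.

Ranks of variable 1: 2, 5, 4, 6, 1, 3
Ranks of variable 2: 5, 3, 4, 6, 1, 2
d = r₁ − r₂: -3, 2, 0, 0, 0, 1
d²: 9, 4, 0, 0, 0, 1; Σd² = 14
ρ = 1 − 6·14/(6·35) = 1 − 84/210 = 0.600

0.600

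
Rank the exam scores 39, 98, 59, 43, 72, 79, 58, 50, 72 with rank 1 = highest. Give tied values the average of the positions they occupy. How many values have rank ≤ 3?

Sorted (descending): 98, 79, 72, 72, 59, 58, 50, 43, 39
The 2 values of 72 occupy positions 3–4 → average rank (3+4)/2 = 3.5.
Ranks ≤ 3: {1, 2} → 2 values.

2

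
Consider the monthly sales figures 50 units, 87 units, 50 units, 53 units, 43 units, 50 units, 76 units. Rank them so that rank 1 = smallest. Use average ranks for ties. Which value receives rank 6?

Sorted (ascending): 43, 50, 50, 50, 53, 76, 87
The 3 values of 50 occupy positions 2–4 → average rank 3.
Rank 6 → value 76.

76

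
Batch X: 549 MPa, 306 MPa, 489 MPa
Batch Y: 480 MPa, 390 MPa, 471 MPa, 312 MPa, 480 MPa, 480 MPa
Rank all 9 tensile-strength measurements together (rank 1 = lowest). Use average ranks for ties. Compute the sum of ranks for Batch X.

18

Sorted (ascending): 306, 312, 390, 471, 480, 480, 480, 489, 549
The 3 values of 480 occupy positions 5–7 → average rank 6.
Batch X values → pooled ranks: 549→9, 306→1, 489→8
Rank sum = 9 + 1 + 8 = 18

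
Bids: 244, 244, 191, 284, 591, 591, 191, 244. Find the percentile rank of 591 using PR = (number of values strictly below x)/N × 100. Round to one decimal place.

N = 8.
Strictly below 591: 6. Equal to 591: 2.
PR = 6/8 × 100 = 75.0

75.0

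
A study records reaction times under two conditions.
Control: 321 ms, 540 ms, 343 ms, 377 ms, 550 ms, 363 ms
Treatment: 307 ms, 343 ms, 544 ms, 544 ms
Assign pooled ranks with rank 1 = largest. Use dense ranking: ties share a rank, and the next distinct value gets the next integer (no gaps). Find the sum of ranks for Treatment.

18

Sorted (descending): 550, 544, 544, 540, 377, 363, 343, 343, 321, 307
The 2 values of 544 share dense rank 2.
The 2 values of 343 share dense rank 6.
Remaining distinct values take the next consecutive integers.
Treatment values → pooled ranks: 307→8, 343→6, 544→2, 544→2
Rank sum = 8 + 6 + 2 + 2 = 18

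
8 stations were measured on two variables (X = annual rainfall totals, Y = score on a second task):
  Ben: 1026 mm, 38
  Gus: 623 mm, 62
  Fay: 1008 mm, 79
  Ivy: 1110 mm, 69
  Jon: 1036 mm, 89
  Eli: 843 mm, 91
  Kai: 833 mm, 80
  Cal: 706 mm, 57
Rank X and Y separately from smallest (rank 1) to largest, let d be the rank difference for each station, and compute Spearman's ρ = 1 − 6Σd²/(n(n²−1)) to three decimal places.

0.167

Ranks of variable 1: 6, 1, 5, 8, 7, 4, 3, 2
Ranks of variable 2: 1, 3, 5, 4, 7, 8, 6, 2
d = r₁ − r₂: 5, -2, 0, 4, 0, -4, -3, 0
d²: 25, 4, 0, 16, 0, 16, 9, 0; Σd² = 70
ρ = 1 − 6·70/(8·63) = 1 − 420/504 = 0.167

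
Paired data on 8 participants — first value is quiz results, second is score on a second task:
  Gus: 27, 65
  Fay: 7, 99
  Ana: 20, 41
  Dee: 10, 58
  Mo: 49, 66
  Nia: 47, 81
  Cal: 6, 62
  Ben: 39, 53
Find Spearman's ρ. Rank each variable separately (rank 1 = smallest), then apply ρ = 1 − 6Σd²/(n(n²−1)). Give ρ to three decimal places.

0.119

Ranks of variable 1: 5, 2, 4, 3, 8, 7, 1, 6
Ranks of variable 2: 5, 8, 1, 3, 6, 7, 4, 2
d = r₁ − r₂: 0, -6, 3, 0, 2, 0, -3, 4
d²: 0, 36, 9, 0, 4, 0, 9, 16; Σd² = 74
ρ = 1 − 6·74/(8·63) = 1 − 444/504 = 0.119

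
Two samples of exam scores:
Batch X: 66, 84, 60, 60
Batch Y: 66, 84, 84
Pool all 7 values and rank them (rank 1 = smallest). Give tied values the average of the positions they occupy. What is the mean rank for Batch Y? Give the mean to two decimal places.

Sorted (ascending): 60, 60, 66, 66, 84, 84, 84
The 2 values of 60 occupy positions 1–2 → average rank (1+2)/2 = 1.5.
The 2 values of 66 occupy positions 3–4 → average rank (3+4)/2 = 3.5.
The 3 values of 84 occupy positions 5–7 → average rank 6.
Batch Y values → pooled ranks: 66→3.5, 84→6, 84→6
Mean rank = (3.5 + 6 + 6) / 3 = 5.17

5.17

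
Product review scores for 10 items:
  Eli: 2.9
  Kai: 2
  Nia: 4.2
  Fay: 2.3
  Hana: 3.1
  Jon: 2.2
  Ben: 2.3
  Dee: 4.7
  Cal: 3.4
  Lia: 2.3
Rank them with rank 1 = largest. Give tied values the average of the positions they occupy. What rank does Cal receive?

Sorted (descending): 4.7, 4.2, 3.4, 3.1, 2.9, 2.3, 2.3, 2.3, 2.2, 2
The 3 values of 2.3 occupy positions 6–8 → average rank 7.
Cal has value 3.4 → rank 3.

3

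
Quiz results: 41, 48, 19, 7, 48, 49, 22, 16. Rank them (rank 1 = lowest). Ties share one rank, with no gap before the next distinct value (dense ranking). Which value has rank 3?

Sorted (ascending): 7, 16, 19, 22, 41, 48, 48, 49
The 2 values of 48 share dense rank 6.
Remaining distinct values take the next consecutive integers.
Rank 3 → value 19.

19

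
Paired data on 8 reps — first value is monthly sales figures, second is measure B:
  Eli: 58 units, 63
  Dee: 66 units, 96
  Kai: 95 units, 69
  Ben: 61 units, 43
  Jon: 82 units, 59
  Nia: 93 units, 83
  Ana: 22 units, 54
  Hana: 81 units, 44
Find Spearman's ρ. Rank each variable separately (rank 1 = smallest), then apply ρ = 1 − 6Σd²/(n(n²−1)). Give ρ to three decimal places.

0.405

Ranks of variable 1: 2, 4, 8, 3, 6, 7, 1, 5
Ranks of variable 2: 5, 8, 6, 1, 4, 7, 3, 2
d = r₁ − r₂: -3, -4, 2, 2, 2, 0, -2, 3
d²: 9, 16, 4, 4, 4, 0, 4, 9; Σd² = 50
ρ = 1 − 6·50/(8·63) = 1 − 300/504 = 0.405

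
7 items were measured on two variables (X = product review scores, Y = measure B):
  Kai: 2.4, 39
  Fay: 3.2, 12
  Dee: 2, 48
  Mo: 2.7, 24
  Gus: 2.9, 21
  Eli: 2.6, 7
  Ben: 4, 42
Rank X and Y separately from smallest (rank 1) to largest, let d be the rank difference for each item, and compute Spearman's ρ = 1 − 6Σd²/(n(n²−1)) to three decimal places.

Ranks of variable 1: 2, 6, 1, 4, 5, 3, 7
Ranks of variable 2: 5, 2, 7, 4, 3, 1, 6
d = r₁ − r₂: -3, 4, -6, 0, 2, 2, 1
d²: 9, 16, 36, 0, 4, 4, 1; Σd² = 70
ρ = 1 − 6·70/(7·48) = 1 − 420/336 = -0.250

-0.250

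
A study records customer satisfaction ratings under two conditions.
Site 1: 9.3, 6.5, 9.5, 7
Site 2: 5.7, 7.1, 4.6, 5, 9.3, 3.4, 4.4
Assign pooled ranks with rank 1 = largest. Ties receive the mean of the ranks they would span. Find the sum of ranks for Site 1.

14.5

Sorted (descending): 9.5, 9.3, 9.3, 7.1, 7, 6.5, 5.7, 5, 4.6, 4.4, 3.4
The 2 values of 9.3 occupy positions 2–3 → average rank (2+3)/2 = 2.5.
Site 1 values → pooled ranks: 9.3→2.5, 6.5→6, 9.5→1, 7→5
Rank sum = 2.5 + 6 + 1 + 5 = 14.5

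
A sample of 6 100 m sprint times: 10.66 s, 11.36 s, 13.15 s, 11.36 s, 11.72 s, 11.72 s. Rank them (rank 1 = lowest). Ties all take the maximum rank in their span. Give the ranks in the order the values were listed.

1, 3, 6, 3, 5, 5

Sorted (ascending): 10.66, 11.36, 11.36, 11.72, 11.72, 13.15
The 2 values of 11.36 occupy positions 2–3 → each gets rank 3.
The 2 values of 11.72 occupy positions 4–5 → each gets rank 5.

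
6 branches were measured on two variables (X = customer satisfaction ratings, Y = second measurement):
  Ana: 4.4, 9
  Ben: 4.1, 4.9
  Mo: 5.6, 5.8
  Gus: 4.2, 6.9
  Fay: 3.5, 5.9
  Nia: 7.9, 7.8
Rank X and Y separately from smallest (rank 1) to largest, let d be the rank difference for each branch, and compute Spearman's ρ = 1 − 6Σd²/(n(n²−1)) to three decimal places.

0.429

Ranks of variable 1: 4, 2, 5, 3, 1, 6
Ranks of variable 2: 6, 1, 2, 4, 3, 5
d = r₁ − r₂: -2, 1, 3, -1, -2, 1
d²: 4, 1, 9, 1, 4, 1; Σd² = 20
ρ = 1 − 6·20/(6·35) = 1 − 120/210 = 0.429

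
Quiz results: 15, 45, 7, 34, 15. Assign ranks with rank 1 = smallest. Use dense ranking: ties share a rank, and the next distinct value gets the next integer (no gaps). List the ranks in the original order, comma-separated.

Sorted (ascending): 7, 15, 15, 34, 45
The 2 values of 15 share dense rank 2.
Remaining distinct values take the next consecutive integers.

2, 4, 1, 3, 2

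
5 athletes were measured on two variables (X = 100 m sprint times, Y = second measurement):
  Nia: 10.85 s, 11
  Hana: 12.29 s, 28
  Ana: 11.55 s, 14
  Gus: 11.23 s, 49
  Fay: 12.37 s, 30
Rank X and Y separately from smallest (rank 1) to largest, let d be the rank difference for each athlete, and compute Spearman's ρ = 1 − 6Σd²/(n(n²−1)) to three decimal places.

0.400

Ranks of variable 1: 1, 4, 3, 2, 5
Ranks of variable 2: 1, 3, 2, 5, 4
d = r₁ − r₂: 0, 1, 1, -3, 1
d²: 0, 1, 1, 9, 1; Σd² = 12
ρ = 1 − 6·12/(5·24) = 1 − 72/120 = 0.400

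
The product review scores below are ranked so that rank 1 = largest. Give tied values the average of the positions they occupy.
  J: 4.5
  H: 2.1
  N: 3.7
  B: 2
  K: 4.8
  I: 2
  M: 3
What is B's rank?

Sorted (descending): 4.8, 4.5, 3.7, 3, 2.1, 2, 2
The 2 values of 2 occupy positions 6–7 → average rank (6+7)/2 = 6.5.
B has value 2 → rank 6.5.

6.5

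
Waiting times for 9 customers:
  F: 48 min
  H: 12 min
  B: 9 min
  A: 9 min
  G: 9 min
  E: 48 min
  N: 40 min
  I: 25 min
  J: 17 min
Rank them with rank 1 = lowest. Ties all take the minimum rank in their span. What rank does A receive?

Sorted (ascending): 9, 9, 9, 12, 17, 25, 40, 48, 48
The 3 values of 9 occupy positions 1–3 → each gets rank 1.
The 2 values of 48 occupy positions 8–9 → each gets rank 8.
A has value 9 min → rank 1.

1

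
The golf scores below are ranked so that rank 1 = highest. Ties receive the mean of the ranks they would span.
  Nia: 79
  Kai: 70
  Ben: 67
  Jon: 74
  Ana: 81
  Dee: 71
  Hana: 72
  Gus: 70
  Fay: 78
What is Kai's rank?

7.5

Sorted (descending): 81, 79, 78, 74, 72, 71, 70, 70, 67
The 2 values of 70 occupy positions 7–8 → average rank (7+8)/2 = 7.5.
Kai has value 70 → rank 7.5.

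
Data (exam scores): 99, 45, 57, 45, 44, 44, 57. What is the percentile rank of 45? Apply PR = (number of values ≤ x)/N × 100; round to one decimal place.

57.1

N = 7.
Strictly below 45: 2. Equal to 45: 2.
PR = 4/7 × 100 = 57.1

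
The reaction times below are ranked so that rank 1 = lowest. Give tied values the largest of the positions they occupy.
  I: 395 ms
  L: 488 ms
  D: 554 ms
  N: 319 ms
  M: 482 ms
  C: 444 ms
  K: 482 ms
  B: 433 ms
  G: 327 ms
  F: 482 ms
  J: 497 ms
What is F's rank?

8

Sorted (ascending): 319, 327, 395, 433, 444, 482, 482, 482, 488, 497, 554
The 3 values of 482 occupy positions 6–8 → each gets rank 8.
F has value 482 ms → rank 8.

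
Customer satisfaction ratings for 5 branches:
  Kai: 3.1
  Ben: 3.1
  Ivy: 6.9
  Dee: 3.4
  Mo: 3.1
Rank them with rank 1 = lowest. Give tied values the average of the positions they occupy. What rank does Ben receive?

Sorted (ascending): 3.1, 3.1, 3.1, 3.4, 6.9
The 3 values of 3.1 occupy positions 1–3 → average rank 2.
Ben has value 3.1 → rank 2.

2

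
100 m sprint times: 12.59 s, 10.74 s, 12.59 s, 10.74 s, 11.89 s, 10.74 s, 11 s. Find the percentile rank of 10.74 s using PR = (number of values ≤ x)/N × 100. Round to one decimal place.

42.9

N = 7.
Strictly below 10.74: 0. Equal to 10.74: 3.
PR = 3/7 × 100 = 42.9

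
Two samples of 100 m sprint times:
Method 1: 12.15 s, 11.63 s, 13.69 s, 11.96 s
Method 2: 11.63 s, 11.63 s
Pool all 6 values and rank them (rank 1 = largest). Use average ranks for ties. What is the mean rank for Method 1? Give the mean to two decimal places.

2.75

Sorted (descending): 13.69, 12.15, 11.96, 11.63, 11.63, 11.63
The 3 values of 11.63 occupy positions 4–6 → average rank 5.
Method 1 values → pooled ranks: 12.15→2, 11.63→5, 13.69→1, 11.96→3
Mean rank = (2 + 5 + 1 + 3) / 4 = 2.75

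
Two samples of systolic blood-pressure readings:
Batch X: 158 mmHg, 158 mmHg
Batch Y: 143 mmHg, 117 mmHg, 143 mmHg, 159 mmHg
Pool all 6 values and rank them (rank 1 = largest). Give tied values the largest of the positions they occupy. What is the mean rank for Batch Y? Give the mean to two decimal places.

Sorted (descending): 159, 158, 158, 143, 143, 117
The 2 values of 158 occupy positions 2–3 → each gets rank 3.
The 2 values of 143 occupy positions 4–5 → each gets rank 5.
Batch Y values → pooled ranks: 143→5, 117→6, 143→5, 159→1
Mean rank = (5 + 6 + 5 + 1) / 4 = 4.25

4.25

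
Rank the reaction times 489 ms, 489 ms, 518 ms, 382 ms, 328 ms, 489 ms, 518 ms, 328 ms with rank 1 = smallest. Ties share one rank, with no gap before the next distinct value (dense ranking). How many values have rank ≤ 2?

Sorted (ascending): 328, 328, 382, 489, 489, 489, 518, 518
The 2 values of 328 share dense rank 1.
The 3 values of 489 share dense rank 3.
The 2 values of 518 share dense rank 4.
Remaining distinct values take the next consecutive integers.
Ranks ≤ 2: {1, 1, 2} → 3 values.

3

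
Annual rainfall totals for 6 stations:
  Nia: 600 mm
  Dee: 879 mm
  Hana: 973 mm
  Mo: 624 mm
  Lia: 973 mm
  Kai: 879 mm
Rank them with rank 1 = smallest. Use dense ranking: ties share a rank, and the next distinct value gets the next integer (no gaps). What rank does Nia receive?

Sorted (ascending): 600, 624, 879, 879, 973, 973
The 2 values of 879 share dense rank 3.
The 2 values of 973 share dense rank 4.
Remaining distinct values take the next consecutive integers.
Nia has value 600 mm → rank 1.

1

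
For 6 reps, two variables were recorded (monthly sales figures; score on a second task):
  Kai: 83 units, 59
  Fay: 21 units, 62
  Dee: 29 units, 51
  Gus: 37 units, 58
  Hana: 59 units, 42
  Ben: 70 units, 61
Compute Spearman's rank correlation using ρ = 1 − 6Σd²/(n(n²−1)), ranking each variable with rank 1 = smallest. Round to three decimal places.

Ranks of variable 1: 6, 1, 2, 3, 4, 5
Ranks of variable 2: 4, 6, 2, 3, 1, 5
d = r₁ − r₂: 2, -5, 0, 0, 3, 0
d²: 4, 25, 0, 0, 9, 0; Σd² = 38
ρ = 1 − 6·38/(6·35) = 1 − 228/210 = -0.086

-0.086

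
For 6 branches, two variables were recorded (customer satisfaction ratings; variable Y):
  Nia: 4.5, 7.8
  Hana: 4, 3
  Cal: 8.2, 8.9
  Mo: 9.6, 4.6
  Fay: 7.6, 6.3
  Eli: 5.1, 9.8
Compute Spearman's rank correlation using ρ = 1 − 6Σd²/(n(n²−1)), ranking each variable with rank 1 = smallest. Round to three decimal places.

Ranks of variable 1: 2, 1, 5, 6, 4, 3
Ranks of variable 2: 4, 1, 5, 2, 3, 6
d = r₁ − r₂: -2, 0, 0, 4, 1, -3
d²: 4, 0, 0, 16, 1, 9; Σd² = 30
ρ = 1 − 6·30/(6·35) = 1 − 180/210 = 0.143

0.143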